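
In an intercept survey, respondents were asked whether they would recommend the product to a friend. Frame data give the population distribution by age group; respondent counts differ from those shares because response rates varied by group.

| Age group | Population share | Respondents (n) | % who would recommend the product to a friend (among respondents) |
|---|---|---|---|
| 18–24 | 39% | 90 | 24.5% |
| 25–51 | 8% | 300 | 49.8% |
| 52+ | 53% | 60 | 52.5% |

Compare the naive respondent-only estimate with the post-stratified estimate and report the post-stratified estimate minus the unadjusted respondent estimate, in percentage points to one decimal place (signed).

Unadjusted (pooled respondent) estimate weights by respondent counts:
  (90/450)×24.5 + (300/450)×49.8 + (60/450)×52.5 = 45.1%
Post-stratified estimate weights by population shares:
  0.39×24.5 + 0.08×49.8 + 0.53×52.5 = 41.364%
Difference = 41.364 − 45.1 = -3.736 pp.

-3.7 percentage points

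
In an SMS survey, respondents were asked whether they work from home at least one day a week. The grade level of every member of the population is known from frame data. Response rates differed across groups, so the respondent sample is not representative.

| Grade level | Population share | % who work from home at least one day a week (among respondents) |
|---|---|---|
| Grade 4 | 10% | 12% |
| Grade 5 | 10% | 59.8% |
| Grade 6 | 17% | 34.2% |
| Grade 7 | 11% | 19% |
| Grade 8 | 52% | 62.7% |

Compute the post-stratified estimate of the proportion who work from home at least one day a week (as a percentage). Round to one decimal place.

47.7%

Weight each group's respondent value by its population share:
  Grade 4: 0.1 × 12 = 1.2
  Grade 5: 0.1 × 59.8 = 5.98
  Grade 6: 0.17 × 34.2 = 5.814
  Grade 7: 0.11 × 19 = 2.09
  Grade 8: 0.52 × 62.7 = 32.604
Post-stratified estimate = 47.688 → 47.7%.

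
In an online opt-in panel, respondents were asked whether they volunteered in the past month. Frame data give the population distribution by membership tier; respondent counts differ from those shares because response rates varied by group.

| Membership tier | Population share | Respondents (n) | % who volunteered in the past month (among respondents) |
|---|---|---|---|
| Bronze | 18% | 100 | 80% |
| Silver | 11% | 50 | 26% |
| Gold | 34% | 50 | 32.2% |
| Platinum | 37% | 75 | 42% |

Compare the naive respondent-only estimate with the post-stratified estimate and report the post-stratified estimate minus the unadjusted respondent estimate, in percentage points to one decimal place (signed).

-7.4 percentage points

Without adjustment, the pooled respondent share is:
  (100/275)×80 + (50/275)×26 + (50/275)×32.2 + (75/275)×42 = 51.1273%
Post-stratified estimate weights by population shares:
  0.18×80 + 0.11×26 + 0.34×32.2 + 0.37×42 = 43.748%
Difference = 43.748 − 51.1273 = -7.3793 pp.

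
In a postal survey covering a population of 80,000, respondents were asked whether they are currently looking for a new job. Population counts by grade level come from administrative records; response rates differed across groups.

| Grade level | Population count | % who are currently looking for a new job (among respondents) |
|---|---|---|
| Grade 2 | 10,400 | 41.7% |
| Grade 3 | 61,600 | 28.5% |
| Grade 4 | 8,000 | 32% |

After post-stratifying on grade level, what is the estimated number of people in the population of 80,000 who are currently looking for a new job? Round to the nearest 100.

24,500

Each cell contributes its population count × the respondent rate:
  Grade 2: 10,400 × 41.7% = 4336.8
  Grade 3: 61,600 × 28.5% = 17,556
  Grade 4: 8,000 × 32% = 2560
Estimated total = 24452.8 → 24,500.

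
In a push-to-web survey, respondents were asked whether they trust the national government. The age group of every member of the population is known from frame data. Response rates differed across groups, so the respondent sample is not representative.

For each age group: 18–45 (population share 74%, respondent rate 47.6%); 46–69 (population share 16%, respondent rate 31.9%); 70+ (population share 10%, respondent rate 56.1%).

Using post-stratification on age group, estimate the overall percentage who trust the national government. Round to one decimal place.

45.9%

Reweight to the known age group distribution:
  18–45: 0.74 × 47.6 = 35.224
  46–69: 0.16 × 31.9 = 5.104
  70+: 0.1 × 56.1 = 5.61
Post-stratified estimate = 45.938 → 45.9%.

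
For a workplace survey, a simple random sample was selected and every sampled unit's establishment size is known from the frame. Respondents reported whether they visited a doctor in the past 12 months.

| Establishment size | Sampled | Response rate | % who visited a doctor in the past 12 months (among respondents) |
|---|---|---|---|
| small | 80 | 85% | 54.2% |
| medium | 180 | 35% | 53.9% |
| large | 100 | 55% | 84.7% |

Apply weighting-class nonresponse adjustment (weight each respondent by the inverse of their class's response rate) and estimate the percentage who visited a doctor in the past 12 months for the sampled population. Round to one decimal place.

62.5%

Inverse-response-rate weighting restores each class to its sampled count, so class totals weight by n_sampled:
  small: 80 × 54.2 = 4336
  medium: 180 × 53.9 = 9702
  large: 100 × 84.7 = 8470
Adjusted estimate = 22,508 / 360 = 62.5222 → 62.5%.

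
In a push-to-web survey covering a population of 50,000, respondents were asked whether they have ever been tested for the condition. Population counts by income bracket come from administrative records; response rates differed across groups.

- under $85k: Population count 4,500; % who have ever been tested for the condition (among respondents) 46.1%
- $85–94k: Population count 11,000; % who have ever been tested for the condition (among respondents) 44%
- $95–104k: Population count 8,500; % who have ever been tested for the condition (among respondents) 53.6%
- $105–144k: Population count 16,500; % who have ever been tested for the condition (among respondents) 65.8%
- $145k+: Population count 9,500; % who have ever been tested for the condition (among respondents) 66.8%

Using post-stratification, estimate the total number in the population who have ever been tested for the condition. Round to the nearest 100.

28,700

Each cell contributes its population count × the respondent rate:
  under $85k: 4,500 × 46.1% = 2074.5
  $85–94k: 11,000 × 44% = 4840
  $95–104k: 8,500 × 53.6% = 4556
  $105–144k: 16,500 × 65.8% = 10,857
  $145k+: 9,500 × 66.8% = 6346
Estimated total = 28673.5 → 28,700.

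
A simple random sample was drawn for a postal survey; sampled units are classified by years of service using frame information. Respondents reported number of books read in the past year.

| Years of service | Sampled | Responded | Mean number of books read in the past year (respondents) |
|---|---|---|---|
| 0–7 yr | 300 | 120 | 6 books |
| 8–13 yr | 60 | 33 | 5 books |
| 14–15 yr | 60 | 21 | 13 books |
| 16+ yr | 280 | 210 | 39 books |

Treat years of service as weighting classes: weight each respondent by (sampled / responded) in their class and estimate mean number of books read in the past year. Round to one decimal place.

19.7

Class response rates: 0–7 yr 120/300 = 40%, 8–13 yr 33/60 = 55%, 14–15 yr 21/60 = 35%, 16+ yr 210/280 = 75%.
With weight = n_sampled/n_responded per class, the weighted class total is n_sampled:
  0–7 yr: 300 × 6 = 1800
  8–13 yr: 60 × 5 = 300
  14–15 yr: 60 × 13 = 780
  16+ yr: 280 × 39 = 10,920
Adjusted estimate = 13,800 / 700 = 19.7143 → 19.7.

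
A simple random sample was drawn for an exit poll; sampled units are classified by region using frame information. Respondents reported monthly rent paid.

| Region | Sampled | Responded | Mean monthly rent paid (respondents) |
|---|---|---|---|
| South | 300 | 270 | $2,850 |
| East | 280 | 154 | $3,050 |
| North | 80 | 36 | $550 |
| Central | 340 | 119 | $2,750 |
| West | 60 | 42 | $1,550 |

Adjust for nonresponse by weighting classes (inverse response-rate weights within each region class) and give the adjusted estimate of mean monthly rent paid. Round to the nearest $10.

Class response rates: South 270/300 = 90%, East 154/280 = 55%, North 36/80 = 45%, Central 119/340 = 35%, West 42/60 = 70%.
Weighting each respondent by the inverse class response rate inflates each class back to its sampled size, so the class weight is n_sampled:
  South: 300 × 2850 = 855,000
  East: 280 × 3050 = 854,000
  North: 80 × 550 = 44,000
  Central: 340 × 2750 = 935,000
  West: 60 × 1550 = 93,000
Adjusted estimate = 2,781,000 / 1,060 = 2623.58 → $2,620.

$2,620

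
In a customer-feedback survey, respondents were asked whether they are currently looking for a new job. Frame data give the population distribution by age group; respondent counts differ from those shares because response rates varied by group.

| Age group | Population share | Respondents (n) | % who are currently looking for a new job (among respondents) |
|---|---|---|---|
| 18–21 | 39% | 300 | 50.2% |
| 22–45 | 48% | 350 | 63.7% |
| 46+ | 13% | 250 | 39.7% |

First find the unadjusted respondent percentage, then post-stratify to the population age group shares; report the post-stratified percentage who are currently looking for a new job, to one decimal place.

Unadjusted (pooled respondent) estimate weights by respondent counts:
  (300/900)×50.2 + (350/900)×63.7 + (250/900)×39.7 = 52.5333%
Post-stratified estimate weights by population shares:
  0.39×50.2 + 0.48×63.7 + 0.13×39.7 = 55.315%

55.3%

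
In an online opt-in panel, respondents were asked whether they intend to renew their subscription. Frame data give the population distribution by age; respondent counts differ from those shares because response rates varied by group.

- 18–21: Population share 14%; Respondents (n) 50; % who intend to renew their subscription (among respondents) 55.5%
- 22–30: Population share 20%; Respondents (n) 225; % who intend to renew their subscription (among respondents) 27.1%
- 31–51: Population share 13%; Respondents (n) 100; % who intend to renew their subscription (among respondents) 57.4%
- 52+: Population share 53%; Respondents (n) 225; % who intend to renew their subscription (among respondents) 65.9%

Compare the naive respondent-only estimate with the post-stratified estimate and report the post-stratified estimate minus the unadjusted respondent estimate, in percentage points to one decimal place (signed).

Without adjustment, the pooled respondent share is:
  (50/600)×55.5 + (225/600)×27.1 + (100/600)×57.4 + (225/600)×65.9 = 49.0667%
Post-stratified estimate weights by population shares:
  0.14×55.5 + 0.2×27.1 + 0.13×57.4 + 0.53×65.9 = 55.579%
Difference = 55.579 − 49.0667 = 6.5123 pp.

+6.5 percentage points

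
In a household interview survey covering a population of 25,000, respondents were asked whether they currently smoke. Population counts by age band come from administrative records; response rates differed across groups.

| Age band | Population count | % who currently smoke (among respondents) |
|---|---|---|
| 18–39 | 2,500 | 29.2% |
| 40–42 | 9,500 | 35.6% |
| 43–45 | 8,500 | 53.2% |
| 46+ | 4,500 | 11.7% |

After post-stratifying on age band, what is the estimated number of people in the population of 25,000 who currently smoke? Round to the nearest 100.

9,200

Estimated count per cell = population count × respondent percentage:
  18–39: 2,500 × 29.2% = 730
  40–42: 9,500 × 35.6% = 3382
  43–45: 8,500 × 53.2% = 4522
  46+: 4,500 × 11.7% = 526.5
Estimated total = 9160.5 → 9,200.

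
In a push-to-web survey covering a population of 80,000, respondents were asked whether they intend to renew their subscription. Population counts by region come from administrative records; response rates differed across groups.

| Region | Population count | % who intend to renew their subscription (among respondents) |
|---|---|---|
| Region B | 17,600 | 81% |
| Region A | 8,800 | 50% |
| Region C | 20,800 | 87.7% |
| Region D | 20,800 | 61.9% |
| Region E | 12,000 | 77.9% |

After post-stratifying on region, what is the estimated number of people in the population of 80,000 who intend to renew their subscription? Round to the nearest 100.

Each cell contributes its population count × the respondent rate:
  Region B: 17,600 × 81% = 14,256
  Region A: 8,800 × 50% = 4400
  Region C: 20,800 × 87.7% = 18241.6
  Region D: 20,800 × 61.9% = 12875.2
  Region E: 12,000 × 77.9% = 9348
Estimated total = 59120.8 → 59,100.

59,100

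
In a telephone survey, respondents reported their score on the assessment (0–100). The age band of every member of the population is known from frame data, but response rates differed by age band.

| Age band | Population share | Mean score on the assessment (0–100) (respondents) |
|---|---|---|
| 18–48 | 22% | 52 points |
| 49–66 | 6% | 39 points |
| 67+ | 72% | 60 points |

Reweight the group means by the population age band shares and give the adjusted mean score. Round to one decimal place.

57.0

Each cell contributes population-share × respondent value:
  18–48: 0.22 × 52 = 11.44
  49–66: 0.06 × 39 = 2.34
  67+: 0.72 × 60 = 43.2
Post-stratified estimate = 56.98 → 57.0.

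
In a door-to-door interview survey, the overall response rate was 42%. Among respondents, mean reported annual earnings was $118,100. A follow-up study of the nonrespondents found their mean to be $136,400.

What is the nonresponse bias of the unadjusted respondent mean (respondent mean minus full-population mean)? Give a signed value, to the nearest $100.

-$10,600

Nonresponse fraction = 1 − 0.42 = 0.58.
Bias = (nonresponse fraction) × (respondent mean − nonrespondent mean)
     = 0.58 × (118,100 − 136,400) = 0.58 × -18,300 = -10,614.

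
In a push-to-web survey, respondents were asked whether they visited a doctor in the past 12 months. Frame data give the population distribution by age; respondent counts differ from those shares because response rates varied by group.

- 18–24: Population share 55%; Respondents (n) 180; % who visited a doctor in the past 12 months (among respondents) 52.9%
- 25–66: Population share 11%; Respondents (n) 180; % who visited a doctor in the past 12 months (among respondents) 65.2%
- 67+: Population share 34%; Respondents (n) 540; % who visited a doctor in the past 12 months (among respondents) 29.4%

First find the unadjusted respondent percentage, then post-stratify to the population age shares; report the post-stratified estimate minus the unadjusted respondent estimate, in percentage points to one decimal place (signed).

+5.0 percentage points

Without adjustment, the pooled respondent share is:
  (180/900)×52.9 + (180/900)×65.2 + (540/900)×29.4 = 41.26%
Post-stratified estimate weights by population shares:
  0.55×52.9 + 0.11×65.2 + 0.34×29.4 = 46.263%
Difference = 46.263 − 41.26 = 5.003 pp.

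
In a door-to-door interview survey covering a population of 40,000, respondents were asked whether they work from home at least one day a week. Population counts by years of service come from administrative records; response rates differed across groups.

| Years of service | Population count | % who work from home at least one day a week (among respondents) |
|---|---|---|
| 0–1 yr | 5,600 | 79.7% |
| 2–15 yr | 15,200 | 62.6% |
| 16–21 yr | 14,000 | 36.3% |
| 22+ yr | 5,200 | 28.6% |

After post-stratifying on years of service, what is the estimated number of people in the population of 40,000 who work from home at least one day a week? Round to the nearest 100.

Estimated count per cell = population count × respondent percentage:
  0–1 yr: 5,600 × 79.7% = 4463.2
  2–15 yr: 15,200 × 62.6% = 9515.2
  16–21 yr: 14,000 × 36.3% = 5082
  22+ yr: 5,200 × 28.6% = 1487.2
Estimated total = 20547.6 → 20,500.

20,500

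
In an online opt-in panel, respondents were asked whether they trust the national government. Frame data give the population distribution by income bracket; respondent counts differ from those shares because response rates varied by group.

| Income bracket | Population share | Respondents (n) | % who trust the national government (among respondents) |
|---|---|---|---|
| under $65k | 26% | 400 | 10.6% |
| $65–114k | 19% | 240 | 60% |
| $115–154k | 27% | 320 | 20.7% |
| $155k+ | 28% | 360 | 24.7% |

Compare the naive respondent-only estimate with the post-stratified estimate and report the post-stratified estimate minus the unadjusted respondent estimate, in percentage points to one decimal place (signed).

Unadjusted (pooled respondent) estimate weights by respondent counts:
  (400/1320)×10.6 + (240/1320)×60 + (320/1320)×20.7 + (360/1320)×24.7 = 25.8758%
Reweighting by population income bracket shares:
  0.26×10.6 + 0.19×60 + 0.27×20.7 + 0.28×24.7 = 26.661%
Difference = 26.661 − 25.8758 = 0.7852 pp.

+0.8 percentage points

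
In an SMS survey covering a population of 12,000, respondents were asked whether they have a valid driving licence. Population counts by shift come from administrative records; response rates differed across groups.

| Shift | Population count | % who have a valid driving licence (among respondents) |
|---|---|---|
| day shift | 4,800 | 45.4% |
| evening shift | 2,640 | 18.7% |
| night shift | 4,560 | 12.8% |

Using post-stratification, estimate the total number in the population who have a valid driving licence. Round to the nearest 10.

Apply each group's respondent rate to its population count:
  day shift: 4,800 × 45.4% = 2179.2
  evening shift: 2,640 × 18.7% = 493.68
  night shift: 4,560 × 12.8% = 583.68
Estimated total = 3256.56 → 3,260.

3,260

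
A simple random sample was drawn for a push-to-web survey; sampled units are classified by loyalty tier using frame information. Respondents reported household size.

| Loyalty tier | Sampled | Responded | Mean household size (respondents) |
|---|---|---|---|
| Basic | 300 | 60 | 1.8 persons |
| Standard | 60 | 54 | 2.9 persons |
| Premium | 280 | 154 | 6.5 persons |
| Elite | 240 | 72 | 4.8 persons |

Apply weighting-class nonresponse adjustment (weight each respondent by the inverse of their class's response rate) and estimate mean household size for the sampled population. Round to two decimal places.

4.19

Class response rates: Basic 60/300 = 20%, Standard 54/60 = 90%, Premium 154/280 = 55%, Elite 72/240 = 30%.
Weighting each respondent by the inverse class response rate inflates each class back to its sampled size, so the class weight is n_sampled:
  Basic: 300 × 1.8 = 540
  Standard: 60 × 2.9 = 174
  Premium: 280 × 6.5 = 1820
  Elite: 240 × 4.8 = 1152
Adjusted estimate = 3686 / 880 = 4.18864 → 4.19.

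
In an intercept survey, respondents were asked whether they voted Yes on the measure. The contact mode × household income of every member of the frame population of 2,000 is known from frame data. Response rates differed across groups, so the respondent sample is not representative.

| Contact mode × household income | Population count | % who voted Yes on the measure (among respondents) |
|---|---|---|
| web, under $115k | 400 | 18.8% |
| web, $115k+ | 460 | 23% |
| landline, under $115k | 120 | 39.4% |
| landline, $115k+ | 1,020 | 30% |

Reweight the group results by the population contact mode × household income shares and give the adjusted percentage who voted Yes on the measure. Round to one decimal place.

Each cell contributes population-share × respondent value:
  web, under $115k: (400/2,000) × 18.8 = 3.76
  web, $115k+: (460/2,000) × 23 = 5.29
  landline, under $115k: (120/2,000) × 39.4 = 2.364
  landline, $115k+: (1,020/2,000) × 30 = 15.3
Post-stratified estimate = 26.714 → 26.7%.

26.7%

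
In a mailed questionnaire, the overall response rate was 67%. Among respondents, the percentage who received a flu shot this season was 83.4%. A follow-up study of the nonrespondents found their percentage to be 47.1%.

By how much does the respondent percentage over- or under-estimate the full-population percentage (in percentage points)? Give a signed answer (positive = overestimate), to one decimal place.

Nonresponse fraction = 1 − 0.67 = 0.33.
Bias = (nonresponse fraction) × (respondent percentage − nonrespondent percentage)
     = 0.33 × (83.4 − 47.1) = 0.33 × 36.3 = 11.979.

+12.0 percentage points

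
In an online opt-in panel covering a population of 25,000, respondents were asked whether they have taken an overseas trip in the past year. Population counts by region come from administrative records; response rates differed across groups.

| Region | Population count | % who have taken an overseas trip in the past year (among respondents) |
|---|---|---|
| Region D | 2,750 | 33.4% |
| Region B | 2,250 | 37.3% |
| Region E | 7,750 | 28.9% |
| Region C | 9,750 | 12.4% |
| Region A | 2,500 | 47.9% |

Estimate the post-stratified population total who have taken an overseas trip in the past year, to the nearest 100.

6,400

Apply each group's respondent rate to its population count:
  Region D: 2,750 × 33.4% = 918.5
  Region B: 2,250 × 37.3% = 839.25
  Region E: 7,750 × 28.9% = 2239.75
  Region C: 9,750 × 12.4% = 1209
  Region A: 2,500 × 47.9% = 1197.5
Estimated total = 6404 → 6,400.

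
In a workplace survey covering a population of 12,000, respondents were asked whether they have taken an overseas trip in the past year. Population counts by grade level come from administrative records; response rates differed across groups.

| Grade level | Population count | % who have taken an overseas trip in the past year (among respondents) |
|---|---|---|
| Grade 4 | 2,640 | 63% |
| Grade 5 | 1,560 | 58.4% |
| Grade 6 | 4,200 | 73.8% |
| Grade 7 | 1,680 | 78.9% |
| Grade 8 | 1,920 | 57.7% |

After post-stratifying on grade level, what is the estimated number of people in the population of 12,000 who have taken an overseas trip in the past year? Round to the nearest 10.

Each cell contributes its population count × the respondent rate:
  Grade 4: 2,640 × 63% = 1663.2
  Grade 5: 1,560 × 58.4% = 911.04
  Grade 6: 4,200 × 73.8% = 3099.6
  Grade 7: 1,680 × 78.9% = 1325.52
  Grade 8: 1,920 × 57.7% = 1107.84
Estimated total = 8107.2 → 8,110.

8,110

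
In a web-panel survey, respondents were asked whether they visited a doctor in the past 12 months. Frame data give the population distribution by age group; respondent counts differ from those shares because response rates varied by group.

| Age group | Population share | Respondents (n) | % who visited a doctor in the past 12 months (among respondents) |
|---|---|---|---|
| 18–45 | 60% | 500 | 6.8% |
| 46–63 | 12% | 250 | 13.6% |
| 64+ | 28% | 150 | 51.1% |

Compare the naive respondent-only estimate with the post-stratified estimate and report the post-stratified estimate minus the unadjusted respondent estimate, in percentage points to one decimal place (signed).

Without adjustment, the pooled respondent share is:
  (500/900)×6.8 + (250/900)×13.6 + (150/900)×51.1 = 16.0722%
Reweighting by population age group shares:
  0.6×6.8 + 0.12×13.6 + 0.28×51.1 = 20.02%
Difference = 20.02 − 16.0722 = 3.9478 pp.

+3.9 percentage points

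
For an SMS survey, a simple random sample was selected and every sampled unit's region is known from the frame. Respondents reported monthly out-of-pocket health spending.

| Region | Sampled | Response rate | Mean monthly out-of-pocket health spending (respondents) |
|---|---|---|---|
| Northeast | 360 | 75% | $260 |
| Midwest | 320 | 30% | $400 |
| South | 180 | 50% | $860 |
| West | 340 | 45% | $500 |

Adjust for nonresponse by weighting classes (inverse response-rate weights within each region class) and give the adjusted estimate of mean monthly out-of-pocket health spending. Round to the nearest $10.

With weight = n_sampled/n_responded per class, the weighted class total is n_sampled:
  Northeast: 360 × 260 = 93,600
  Midwest: 320 × 400 = 128,000
  South: 180 × 860 = 154,800
  West: 340 × 500 = 170,000
Adjusted estimate = 546,400 / 1,200 = 455.333 → $460.

$460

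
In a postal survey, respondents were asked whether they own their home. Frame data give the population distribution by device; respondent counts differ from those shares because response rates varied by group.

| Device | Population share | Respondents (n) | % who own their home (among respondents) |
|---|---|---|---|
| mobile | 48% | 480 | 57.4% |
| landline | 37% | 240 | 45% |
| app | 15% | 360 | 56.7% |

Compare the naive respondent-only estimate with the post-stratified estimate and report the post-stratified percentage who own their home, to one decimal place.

52.7%

Without adjustment, the pooled respondent share is:
  (480/1080)×57.4 + (240/1080)×45 + (360/1080)×56.7 = 54.4111%
Post-stratifying to population shares instead:
  0.48×57.4 + 0.37×45 + 0.15×56.7 = 52.707%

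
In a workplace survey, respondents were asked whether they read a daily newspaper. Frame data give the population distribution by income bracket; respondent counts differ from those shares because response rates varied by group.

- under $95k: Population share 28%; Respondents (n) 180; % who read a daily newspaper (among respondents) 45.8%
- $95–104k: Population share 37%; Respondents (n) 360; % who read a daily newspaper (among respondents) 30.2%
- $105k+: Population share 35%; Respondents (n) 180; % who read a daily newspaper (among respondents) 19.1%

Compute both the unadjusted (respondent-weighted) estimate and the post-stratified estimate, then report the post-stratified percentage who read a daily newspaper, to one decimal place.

30.7%

Unadjusted (pooled respondent) estimate weights by respondent counts:
  (180/720)×45.8 + (360/720)×30.2 + (180/720)×19.1 = 31.325%
Post-stratifying to population shares instead:
  0.28×45.8 + 0.37×30.2 + 0.35×19.1 = 30.683%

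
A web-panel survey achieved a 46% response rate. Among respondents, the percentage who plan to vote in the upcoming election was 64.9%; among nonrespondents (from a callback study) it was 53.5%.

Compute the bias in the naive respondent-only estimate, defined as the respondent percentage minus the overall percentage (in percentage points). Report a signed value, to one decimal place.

+6.2 percentage points

Nonresponse fraction = 1 − 0.46 = 0.54.
Bias = (nonresponse fraction) × (respondent percentage − nonrespondent percentage)
     = 0.54 × (64.9 − 53.5) = 0.54 × 11.4 = 6.156.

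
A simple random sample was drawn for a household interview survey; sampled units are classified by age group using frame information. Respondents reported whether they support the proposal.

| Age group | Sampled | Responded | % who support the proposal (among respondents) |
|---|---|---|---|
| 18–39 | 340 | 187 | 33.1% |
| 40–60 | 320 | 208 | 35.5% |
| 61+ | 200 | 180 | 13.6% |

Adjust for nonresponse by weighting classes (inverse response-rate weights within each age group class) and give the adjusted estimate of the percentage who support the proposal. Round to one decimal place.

29.5%

Class response rates: 18–39 187/340 = 55%, 40–60 208/320 = 65%, 61+ 180/200 = 90%.
Inverse-response-rate weighting restores each class to its sampled count, so class totals weight by n_sampled:
  18–39: 340 × 33.1 = 11,254
  40–60: 320 × 35.5 = 11,360
  61+: 200 × 13.6 = 2720
Adjusted estimate = 25,334 / 860 = 29.4581 → 29.5%.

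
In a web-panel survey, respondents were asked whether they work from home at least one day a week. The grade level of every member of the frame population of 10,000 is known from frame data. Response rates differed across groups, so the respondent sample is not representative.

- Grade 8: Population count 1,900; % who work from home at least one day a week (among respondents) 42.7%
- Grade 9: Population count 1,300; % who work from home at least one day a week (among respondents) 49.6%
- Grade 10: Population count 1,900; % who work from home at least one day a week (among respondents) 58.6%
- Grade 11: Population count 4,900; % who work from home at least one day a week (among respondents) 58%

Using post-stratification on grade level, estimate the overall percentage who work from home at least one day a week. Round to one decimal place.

54.1%

Weight each group's respondent value by its population share:
  Grade 8: (1,900/10,000) × 42.7 = 8.113
  Grade 9: (1,300/10,000) × 49.6 = 6.448
  Grade 10: (1,900/10,000) × 58.6 = 11.134
  Grade 11: (4,900/10,000) × 58 = 28.42
Post-stratified estimate = 54.115 → 54.1%.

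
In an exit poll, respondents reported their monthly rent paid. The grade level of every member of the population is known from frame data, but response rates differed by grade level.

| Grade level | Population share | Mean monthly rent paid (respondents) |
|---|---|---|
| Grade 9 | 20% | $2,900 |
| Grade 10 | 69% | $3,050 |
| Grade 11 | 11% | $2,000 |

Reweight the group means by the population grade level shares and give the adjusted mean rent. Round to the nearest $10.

$2,900

Reweight to the known grade level distribution:
  Grade 9: 0.2 × 2900 = 580
  Grade 10: 0.69 × 3050 = 2104.5
  Grade 11: 0.11 × 2000 = 220
Post-stratified estimate = 2904.5 → $2,900.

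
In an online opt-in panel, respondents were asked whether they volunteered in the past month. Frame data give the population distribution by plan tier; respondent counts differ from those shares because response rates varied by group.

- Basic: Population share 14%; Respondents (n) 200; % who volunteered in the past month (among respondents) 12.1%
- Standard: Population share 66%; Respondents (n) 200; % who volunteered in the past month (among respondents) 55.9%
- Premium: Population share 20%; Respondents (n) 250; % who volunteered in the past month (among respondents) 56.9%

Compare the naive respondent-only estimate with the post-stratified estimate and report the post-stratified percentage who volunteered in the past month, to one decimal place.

50.0%

Without adjustment, the pooled respondent share is:
  (200/650)×12.1 + (200/650)×55.9 + (250/650)×56.9 = 42.8077%
Reweighting by population plan tier shares:
  0.14×12.1 + 0.66×55.9 + 0.2×56.9 = 49.968%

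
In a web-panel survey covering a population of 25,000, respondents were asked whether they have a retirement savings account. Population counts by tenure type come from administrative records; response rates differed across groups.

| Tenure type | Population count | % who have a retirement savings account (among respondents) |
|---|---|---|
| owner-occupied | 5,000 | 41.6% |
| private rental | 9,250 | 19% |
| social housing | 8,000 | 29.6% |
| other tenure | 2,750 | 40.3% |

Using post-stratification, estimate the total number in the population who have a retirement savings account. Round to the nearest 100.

7,300

Estimated count per cell = population count × respondent percentage:
  owner-occupied: 5,000 × 41.6% = 2080
  private rental: 9,250 × 19% = 1757.5
  social housing: 8,000 × 29.6% = 2368
  other tenure: 2,750 × 40.3% = 1108.25
Estimated total = 7313.75 → 7,300.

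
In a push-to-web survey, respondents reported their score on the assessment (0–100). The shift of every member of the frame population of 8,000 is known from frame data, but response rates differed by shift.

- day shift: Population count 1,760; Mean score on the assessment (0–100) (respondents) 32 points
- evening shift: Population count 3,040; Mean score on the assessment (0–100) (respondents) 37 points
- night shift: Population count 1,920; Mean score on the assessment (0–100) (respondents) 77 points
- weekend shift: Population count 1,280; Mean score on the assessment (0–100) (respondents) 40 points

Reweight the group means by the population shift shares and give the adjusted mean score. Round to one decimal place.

46.0

Reweight to the known shift distribution:
  day shift: (1,760/8,000) × 32 = 7.04
  evening shift: (3,040/8,000) × 37 = 14.06
  night shift: (1,920/8,000) × 77 = 18.48
  weekend shift: (1,280/8,000) × 40 = 6.4
Post-stratified estimate = 45.98 → 46.0.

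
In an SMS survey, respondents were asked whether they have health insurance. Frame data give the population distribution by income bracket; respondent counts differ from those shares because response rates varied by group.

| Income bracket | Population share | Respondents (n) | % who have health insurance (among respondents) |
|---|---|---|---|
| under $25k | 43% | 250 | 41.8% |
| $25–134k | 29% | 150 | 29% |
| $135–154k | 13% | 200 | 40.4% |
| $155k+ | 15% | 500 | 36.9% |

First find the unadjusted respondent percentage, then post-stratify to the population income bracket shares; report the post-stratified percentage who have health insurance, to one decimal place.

Naive respondent-only estimate (weights = respondent counts):
  (250/1100)×41.8 + (150/1100)×29 + (200/1100)×40.4 + (500/1100)×36.9 = 37.5727%
Post-stratified estimate weights by population shares:
  0.43×41.8 + 0.29×29 + 0.13×40.4 + 0.15×36.9 = 37.171%

37.2%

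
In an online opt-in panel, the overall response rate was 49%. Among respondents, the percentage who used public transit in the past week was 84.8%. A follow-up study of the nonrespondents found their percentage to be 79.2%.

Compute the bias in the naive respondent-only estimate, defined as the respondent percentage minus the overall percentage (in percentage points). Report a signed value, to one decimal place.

+2.9 percentage points

Nonresponse fraction = 1 − 0.49 = 0.51.
Bias = (nonresponse fraction) × (respondent percentage − nonrespondent percentage)
     = 0.51 × (84.8 − 79.2) = 0.51 × 5.6 = 2.856.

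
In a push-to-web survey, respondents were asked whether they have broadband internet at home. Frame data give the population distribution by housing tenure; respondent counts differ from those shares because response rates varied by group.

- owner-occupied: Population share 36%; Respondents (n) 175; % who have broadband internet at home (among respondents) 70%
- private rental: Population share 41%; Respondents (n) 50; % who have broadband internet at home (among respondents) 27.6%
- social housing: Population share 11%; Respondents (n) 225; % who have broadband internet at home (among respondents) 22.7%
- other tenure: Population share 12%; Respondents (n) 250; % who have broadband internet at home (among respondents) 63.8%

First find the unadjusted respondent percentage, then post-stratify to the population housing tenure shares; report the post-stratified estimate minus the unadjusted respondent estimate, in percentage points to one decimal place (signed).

Unadjusted (pooled respondent) estimate weights by respondent counts:
  (175/700)×70 + (50/700)×27.6 + (225/700)×22.7 + (250/700)×63.8 = 49.5536%
Post-stratified estimate weights by population shares:
  0.36×70 + 0.41×27.6 + 0.11×22.7 + 0.12×63.8 = 46.669%
Difference = 46.669 − 49.5536 = -2.8846 pp.

-2.9 percentage points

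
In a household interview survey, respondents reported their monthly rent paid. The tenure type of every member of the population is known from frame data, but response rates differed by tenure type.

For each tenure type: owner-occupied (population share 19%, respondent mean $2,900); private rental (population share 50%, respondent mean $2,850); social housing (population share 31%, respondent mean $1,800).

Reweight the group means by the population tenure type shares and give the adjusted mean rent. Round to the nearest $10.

Post-stratification weights by population share, not respondent share:
  owner-occupied: 0.19 × 2900 = 551
  private rental: 0.5 × 2850 = 1425
  social housing: 0.31 × 1800 = 558
Post-stratified estimate = 2534 → $2,530.

$2,530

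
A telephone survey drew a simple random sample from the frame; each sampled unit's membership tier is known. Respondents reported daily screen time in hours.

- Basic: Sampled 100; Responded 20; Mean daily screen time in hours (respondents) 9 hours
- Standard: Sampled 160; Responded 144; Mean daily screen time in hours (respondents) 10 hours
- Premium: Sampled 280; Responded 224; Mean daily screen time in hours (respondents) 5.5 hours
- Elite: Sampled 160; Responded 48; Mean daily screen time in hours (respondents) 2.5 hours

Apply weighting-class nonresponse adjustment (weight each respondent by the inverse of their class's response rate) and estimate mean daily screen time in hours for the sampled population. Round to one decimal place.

Response rates by class: Basic 20/100 = 20%, Standard 144/160 = 90%, Premium 224/280 = 80%, Elite 48/160 = 30%.
Each respondent's weight = sampled/responded in their class; summing within a class gives n_sampled, so:
  Basic: 100 × 9 = 900
  Standard: 160 × 10 = 1600
  Premium: 280 × 5.5 = 1540
  Elite: 160 × 2.5 = 400
Adjusted estimate = 4440 / 700 = 6.34286 → 6.3.

6.3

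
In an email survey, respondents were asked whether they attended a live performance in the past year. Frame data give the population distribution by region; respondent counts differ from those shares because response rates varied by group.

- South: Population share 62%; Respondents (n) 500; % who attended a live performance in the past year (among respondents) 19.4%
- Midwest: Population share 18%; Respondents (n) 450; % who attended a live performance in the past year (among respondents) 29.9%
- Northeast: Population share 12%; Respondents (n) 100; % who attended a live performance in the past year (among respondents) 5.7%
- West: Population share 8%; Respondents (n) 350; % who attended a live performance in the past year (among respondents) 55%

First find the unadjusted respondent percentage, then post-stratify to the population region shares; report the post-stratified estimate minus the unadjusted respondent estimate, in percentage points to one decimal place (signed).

Naive respondent-only estimate (weights = respondent counts):
  (500/1400)×19.4 + (450/1400)×29.9 + (100/1400)×5.7 + (350/1400)×55 = 30.6964%
Post-stratifying to population shares instead:
  0.62×19.4 + 0.18×29.9 + 0.12×5.7 + 0.08×55 = 22.494%
Difference = 22.494 − 30.6964 = -8.2024 pp.

-8.2 percentage points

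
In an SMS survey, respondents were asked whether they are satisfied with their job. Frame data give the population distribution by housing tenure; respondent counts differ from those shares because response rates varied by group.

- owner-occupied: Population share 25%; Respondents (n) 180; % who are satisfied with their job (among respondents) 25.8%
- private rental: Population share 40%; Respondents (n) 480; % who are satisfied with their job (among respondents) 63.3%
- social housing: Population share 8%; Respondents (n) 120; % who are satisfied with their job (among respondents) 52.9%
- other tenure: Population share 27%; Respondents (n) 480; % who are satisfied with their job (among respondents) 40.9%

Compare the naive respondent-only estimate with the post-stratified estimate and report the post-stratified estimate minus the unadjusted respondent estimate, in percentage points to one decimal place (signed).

Without adjustment, the pooled respondent share is:
  (180/1260)×25.8 + (480/1260)×63.3 + (120/1260)×52.9 + (480/1260)×40.9 = 48.419%
Post-stratifying to population shares instead:
  0.25×25.8 + 0.4×63.3 + 0.08×52.9 + 0.27×40.9 = 47.045%
Difference = 47.045 − 48.419 = -1.374 pp.

-1.4 percentage points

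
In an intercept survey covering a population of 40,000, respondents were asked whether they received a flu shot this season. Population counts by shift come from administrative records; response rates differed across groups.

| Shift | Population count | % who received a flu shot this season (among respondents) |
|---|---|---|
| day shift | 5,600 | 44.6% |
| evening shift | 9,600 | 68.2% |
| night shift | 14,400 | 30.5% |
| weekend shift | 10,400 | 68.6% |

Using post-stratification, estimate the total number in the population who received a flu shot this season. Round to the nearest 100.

Estimated count per cell = population count × respondent percentage:
  day shift: 5,600 × 44.6% = 2497.6
  evening shift: 9,600 × 68.2% = 6547.2
  night shift: 14,400 × 30.5% = 4392
  weekend shift: 10,400 × 68.6% = 7134.4
Estimated total = 20571.2 → 20,600.

20,600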